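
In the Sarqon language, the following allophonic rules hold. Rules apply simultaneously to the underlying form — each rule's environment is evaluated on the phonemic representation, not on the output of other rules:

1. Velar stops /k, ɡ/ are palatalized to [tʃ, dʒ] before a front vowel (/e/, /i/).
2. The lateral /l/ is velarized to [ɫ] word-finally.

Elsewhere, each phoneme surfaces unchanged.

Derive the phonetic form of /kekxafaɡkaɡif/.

[tʃekxafaɡkadʒif]

/k/ (word-initial) occurs before a front vowel → [tʃ] by rule 1.
/e/ (between /k/ and /k/): no rule targets it → [e].
/k/ — between /e/ and /x/; rule 1 does not apply here → [k].
/x/ (between /k/ and /a/): no rule targets it → [x].
/a/ stays [a].
/f/ (between /a/ and /a/) is unaffected → [f].
/a/ stays [a].
/ɡ/ — between /a/ and /k/; rule 1 does not apply here → [ɡ].
/k/ — between /ɡ/ and /a/; rule 1 does not apply here → [k].
/a/ (between /k/ and /ɡ/): no rule targets it → [a].
/ɡ/ — between /a/ and /i/, before a front vowel — surfaces as [dʒ] (rule 1).
/i/ (between /ɡ/ and /f/) is unaffected → [i].
/f/ (word-final) is unaffected → [f].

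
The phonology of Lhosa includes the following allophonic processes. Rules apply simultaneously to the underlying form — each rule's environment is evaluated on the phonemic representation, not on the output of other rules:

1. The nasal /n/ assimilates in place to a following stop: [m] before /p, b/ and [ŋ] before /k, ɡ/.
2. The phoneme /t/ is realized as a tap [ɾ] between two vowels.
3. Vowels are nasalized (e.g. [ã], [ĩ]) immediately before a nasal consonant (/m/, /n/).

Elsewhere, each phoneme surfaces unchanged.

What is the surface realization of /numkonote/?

[nũmkõnoɾe]

/n/ (word-initial): rule 1 targets it, but not before a labial or velar stop → unchanged [n].
/u/ (between /n/ and /m/) occurs before a nasal consonant → [ũ] by rule 3.
/m/ (between /u/ and /k/) is unaffected → [m].
/k/ (between /m/ and /o/): no rule targets it → [k].
/o/ — between /k/ and /n/, before a nasal consonant — surfaces as [õ] (rule 3).
/n/ (between /o/ and /o/) fails the environment for rule 1, so it stays [n].
/o/ — between /n/ and /t/; rule 3 does not apply here → [o].
/t/ (between /o/ and /e/) occurs between two vowels → [ɾ] by rule 2.
/e/ — word-final; rule 3 does not apply here → [e].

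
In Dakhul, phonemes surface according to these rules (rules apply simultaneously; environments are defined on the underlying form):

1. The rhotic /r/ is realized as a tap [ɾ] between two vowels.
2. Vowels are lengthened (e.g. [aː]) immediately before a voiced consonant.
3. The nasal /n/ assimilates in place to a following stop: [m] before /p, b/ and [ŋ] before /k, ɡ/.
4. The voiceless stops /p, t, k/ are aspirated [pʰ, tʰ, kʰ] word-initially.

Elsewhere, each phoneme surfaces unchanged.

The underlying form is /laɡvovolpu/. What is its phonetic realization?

[laːɡvoːvoːlpu]

/l/ (word-initial) is unaffected → [l].
/a/ (between /l/ and /ɡ/) occurs before a voiced consonant → [aː] by rule 2.
/ɡ/ stays [ɡ].
/v/ (between /ɡ/ and /o/): no rule targets it → [v].
/o/ (between /v/ and /v/): before a voiced consonant, so rule 2 applies → [oː].
/v/ (between /o/ and /o/) is unaffected → [v].
Rule 2 applies to /o/ (between /v/ and /l/: before a voiced consonant) → [oː].
/l/ (between /o/ and /p/): no rule targets it → [l].
/p/ (between /l/ and /u/) fails the environment for rule 4, so it stays [p].
/u/ — word-final; rule 2 does not apply here → [u].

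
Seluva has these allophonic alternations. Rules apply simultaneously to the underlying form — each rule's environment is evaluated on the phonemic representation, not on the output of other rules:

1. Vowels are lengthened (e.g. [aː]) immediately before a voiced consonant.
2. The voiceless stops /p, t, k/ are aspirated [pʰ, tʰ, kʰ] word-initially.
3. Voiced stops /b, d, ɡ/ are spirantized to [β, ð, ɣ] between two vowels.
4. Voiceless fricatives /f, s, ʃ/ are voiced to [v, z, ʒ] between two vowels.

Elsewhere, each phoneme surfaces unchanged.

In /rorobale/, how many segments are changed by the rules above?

4

Segments that undergo a rule: /o/ → [oː] (rule 1); /o/ → [oː] (rule 1); /b/ → [β] (rule 3); /a/ → [aː] (rule 1).
All other segments surface unchanged.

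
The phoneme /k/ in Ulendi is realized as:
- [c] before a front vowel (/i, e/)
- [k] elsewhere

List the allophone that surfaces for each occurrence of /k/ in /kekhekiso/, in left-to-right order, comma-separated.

Occurrence 1 (position 1): before a front vowel → [c].
Occurrence 2 (position 3): no conditioning environment matches → elsewhere allophone [k].
Occurrence 3 (position 6): before a front vowel → [c].

[c], [k], [c]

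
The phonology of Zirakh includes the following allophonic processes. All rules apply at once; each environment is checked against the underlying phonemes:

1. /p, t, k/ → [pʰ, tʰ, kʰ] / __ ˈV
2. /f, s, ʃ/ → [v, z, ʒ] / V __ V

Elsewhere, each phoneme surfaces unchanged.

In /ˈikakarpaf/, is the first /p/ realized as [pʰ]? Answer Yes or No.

No

/p/ (between /r/ and /a/) is in the target of rule 1 but the environment (immediately before a stressed vowel) is not met → [p].
The actual realization is [p], not [pʰ].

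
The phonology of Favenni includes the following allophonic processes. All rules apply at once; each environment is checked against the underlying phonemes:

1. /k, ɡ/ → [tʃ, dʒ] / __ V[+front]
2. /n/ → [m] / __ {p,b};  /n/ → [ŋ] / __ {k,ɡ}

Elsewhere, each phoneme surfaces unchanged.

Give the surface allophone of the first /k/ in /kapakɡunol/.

/k/ (word-initial) is in the target of rule 1 but the environment (before a front vowel) is not met → [k].

[k]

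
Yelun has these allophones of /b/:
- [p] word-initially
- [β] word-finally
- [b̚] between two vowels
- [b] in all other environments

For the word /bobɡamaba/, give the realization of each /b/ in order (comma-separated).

[p], [b], [b̚]

Occurrence 1 (position 1): word-initially → [p].
Occurrence 2 (position 3): no conditioning environment matches → elsewhere allophone [b].
Occurrence 3 (position 8): between two vowels → [b̚].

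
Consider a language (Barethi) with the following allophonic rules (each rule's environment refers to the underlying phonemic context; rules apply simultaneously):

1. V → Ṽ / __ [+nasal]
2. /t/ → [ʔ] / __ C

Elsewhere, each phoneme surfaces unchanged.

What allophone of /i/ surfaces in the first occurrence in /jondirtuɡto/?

/i/ — between /d/ and /r/; rule 1 does not apply here → [i].

[i]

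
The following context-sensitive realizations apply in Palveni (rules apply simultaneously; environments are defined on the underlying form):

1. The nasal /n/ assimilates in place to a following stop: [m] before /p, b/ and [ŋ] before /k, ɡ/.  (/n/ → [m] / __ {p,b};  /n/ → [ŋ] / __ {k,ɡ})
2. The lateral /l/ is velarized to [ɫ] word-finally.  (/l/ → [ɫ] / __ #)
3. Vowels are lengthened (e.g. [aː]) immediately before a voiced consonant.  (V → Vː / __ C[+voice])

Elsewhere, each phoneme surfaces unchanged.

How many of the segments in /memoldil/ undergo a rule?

Segments that undergo a rule: /e/ → [eː] (rule 3); /o/ → [oː] (rule 3); /i/ → [iː] (rule 3); /l/ → [ɫ] (rule 2).
All other segments surface unchanged.

4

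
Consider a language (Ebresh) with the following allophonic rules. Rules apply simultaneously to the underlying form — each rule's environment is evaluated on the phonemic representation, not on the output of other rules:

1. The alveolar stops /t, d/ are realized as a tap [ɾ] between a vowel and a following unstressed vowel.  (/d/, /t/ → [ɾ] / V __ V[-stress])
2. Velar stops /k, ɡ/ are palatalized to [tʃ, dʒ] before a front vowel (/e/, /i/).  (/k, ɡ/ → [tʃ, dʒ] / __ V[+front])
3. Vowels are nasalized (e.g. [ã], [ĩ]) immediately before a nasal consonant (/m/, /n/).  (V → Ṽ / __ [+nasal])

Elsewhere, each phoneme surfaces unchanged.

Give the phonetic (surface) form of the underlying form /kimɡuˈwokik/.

[tʃĩmɡuˈwotʃik]

Rule 2 applies to /k/ (word-initial: before a front vowel) → [tʃ].
Rule 3 applies to /i/ (between /k/ and /m/: before a nasal consonant) → [ĩ].
/ɡ/ (between /m/ and /u/) fails the environment for rule 2, so it stays [ɡ].
/u/ (between /ɡ/ and /w/) fails the environment for rule 3, so it stays [u].
/o/ (between /w/ and /k/) fails the environment for rule 3, so it stays [o].
Rule 2 applies to /k/ (between /o/ and /i/: before a front vowel) → [tʃ].
/i/ (between /k/ and /k/) fails the environment for rule 3, so it stays [i].
/k/ (word-final) fails the environment for rule 2, so it stays [k].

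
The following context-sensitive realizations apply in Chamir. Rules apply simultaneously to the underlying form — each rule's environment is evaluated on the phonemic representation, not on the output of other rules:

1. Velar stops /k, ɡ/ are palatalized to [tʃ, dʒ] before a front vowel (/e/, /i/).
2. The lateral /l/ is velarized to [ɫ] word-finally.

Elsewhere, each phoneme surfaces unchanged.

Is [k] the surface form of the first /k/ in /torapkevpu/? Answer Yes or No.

No

/k/ (between /p/ and /e/) occurs before a front vowel → [tʃ] by rule 1.
The actual realization is [tʃ], not [k].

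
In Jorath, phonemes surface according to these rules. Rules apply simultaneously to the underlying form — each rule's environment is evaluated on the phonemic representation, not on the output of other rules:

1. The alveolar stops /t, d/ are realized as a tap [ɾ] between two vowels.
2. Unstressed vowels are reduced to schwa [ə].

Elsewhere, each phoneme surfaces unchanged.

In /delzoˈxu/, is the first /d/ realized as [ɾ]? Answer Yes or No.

/d/ (word-initial): rule 1 targets it, but not between two vowels → unchanged [d].
The actual realization is [d], not [ɾ].

No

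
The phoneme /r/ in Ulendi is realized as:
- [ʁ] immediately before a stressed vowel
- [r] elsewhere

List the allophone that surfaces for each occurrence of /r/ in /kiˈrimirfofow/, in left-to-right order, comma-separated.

[ʁ], [r]

Occurrence 1 (position 3): immediately before a stressed vowel → [ʁ].
Occurrence 2 (position 7): no conditioning environment matches → elsewhere allophone [r].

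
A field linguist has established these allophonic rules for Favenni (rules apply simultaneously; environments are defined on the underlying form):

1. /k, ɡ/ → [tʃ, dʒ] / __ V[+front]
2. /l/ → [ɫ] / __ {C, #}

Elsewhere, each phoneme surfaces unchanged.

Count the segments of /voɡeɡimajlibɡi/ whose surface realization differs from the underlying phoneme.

3

Segments that undergo a rule: /ɡ/ → [dʒ] (rule 1); /ɡ/ → [dʒ] (rule 1); /ɡ/ → [dʒ] (rule 1).
All other segments surface unchanged.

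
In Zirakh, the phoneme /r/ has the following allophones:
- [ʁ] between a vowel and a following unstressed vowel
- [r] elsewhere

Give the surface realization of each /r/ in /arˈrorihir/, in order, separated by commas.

Occurrence 1 (position 2): no conditioning environment matches → elsewhere allophone [r].
Occurrence 2 (position 3): no conditioning environment matches → elsewhere allophone [r].
Occurrence 3 (position 5): between a vowel and a following unstressed vowel → [ʁ].
Occurrence 4 (position 9): no conditioning environment matches → elsewhere allophone [r].

[r], [r], [ʁ], [r]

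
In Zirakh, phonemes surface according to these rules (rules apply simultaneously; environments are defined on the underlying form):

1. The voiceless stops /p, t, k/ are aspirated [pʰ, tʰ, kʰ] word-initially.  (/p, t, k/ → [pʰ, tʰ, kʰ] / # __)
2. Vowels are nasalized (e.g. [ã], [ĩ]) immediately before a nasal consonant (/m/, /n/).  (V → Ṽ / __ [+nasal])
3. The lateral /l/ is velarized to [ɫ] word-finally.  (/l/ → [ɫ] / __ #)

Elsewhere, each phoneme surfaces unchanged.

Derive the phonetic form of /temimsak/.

/t/ (word-initial) occurs word-initially → [tʰ] by rule 1.
Rule 2 applies to /e/ (between /t/ and /m/: before a nasal consonant) → [ẽ].
/m/ — not in any rule's target class → [m].
/i/ — between /m/ and /m/, before a nasal consonant — surfaces as [ĩ] (rule 2).
/m/ (between /i/ and /s/): no rule targets it → [m].
/s/ (between /m/ and /a/) is unaffected → [s].
/a/ (between /s/ and /k/) is in the target of rule 2 but the environment (before a nasal consonant) is not met → [a].
/k/ (word-final) fails the environment for rule 1, so it stays [k].

[tʰẽmĩmsak]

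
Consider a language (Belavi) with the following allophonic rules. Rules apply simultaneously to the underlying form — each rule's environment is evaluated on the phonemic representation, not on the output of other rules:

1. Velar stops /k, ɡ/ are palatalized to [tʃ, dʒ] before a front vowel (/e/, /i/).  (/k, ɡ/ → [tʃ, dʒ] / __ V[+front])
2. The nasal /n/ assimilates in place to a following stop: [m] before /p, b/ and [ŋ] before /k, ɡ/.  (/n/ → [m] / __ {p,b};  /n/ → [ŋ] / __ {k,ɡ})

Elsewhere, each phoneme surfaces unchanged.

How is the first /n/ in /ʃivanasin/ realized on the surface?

/n/ (between /a/ and /a/) fails the environment for rule 2, so it stays [n].

[n]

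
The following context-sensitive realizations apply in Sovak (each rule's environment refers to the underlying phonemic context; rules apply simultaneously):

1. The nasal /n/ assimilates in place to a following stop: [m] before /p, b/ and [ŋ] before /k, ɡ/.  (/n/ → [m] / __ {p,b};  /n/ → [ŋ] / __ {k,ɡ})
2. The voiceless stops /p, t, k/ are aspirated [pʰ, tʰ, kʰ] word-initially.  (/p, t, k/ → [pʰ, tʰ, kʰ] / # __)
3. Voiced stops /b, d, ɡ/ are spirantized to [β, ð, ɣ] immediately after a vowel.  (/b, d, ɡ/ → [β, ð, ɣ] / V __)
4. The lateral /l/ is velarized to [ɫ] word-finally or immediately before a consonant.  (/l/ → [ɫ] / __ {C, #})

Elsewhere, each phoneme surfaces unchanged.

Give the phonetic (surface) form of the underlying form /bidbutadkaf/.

/b/ — word-initial; rule 3 does not apply here → [b].
/i/ stays [i].
/d/ meets the environment for rule 3 (immediately after a vowel) → [ð].
/b/ (between /d/ and /u/): rule 3 targets it, but not immediately after a vowel → unchanged [b].
/u/ — not in any rule's target class → [u].
/t/ (between /u/ and /a/) fails the environment for rule 2, so it stays [t].
/a/ — not in any rule's target class → [a].
/d/ — between /a/ and /k/, immediately after a vowel — surfaces as [ð] (rule 3).
/k/ (between /d/ and /a/) is in the target of rule 2 but the environment (word-initially) is not met → [k].
/a/ — not in any rule's target class → [a].
/f/ — not in any rule's target class → [f].

[biðbutaðkaf]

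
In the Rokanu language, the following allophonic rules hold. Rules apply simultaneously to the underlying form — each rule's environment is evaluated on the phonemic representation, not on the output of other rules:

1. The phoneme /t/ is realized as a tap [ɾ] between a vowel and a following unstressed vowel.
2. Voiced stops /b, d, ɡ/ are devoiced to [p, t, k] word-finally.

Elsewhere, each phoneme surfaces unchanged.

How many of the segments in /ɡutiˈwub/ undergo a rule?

Segments that undergo a rule: /t/ → [ɾ] (rule 1); /b/ → [p] (rule 2).
All other segments surface unchanged.

2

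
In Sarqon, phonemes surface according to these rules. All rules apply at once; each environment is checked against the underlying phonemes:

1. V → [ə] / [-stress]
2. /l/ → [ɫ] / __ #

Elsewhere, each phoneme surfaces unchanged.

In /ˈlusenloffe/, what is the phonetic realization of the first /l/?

/l/ (word-initial) is in the target of rule 2 but the environment (word-finally) is not met → [l].

[l]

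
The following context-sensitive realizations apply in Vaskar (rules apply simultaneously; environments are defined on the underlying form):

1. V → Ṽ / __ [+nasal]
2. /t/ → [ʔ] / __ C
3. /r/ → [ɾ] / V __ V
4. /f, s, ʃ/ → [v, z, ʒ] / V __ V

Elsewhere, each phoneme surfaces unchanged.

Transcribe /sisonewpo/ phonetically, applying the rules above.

/s/ — word-initial; rule 4 does not apply here → [s].
/i/ (between /s/ and /s/) fails the environment for rule 1, so it stays [i].
/s/ (between /i/ and /o/): between two vowels, so rule 4 applies → [z].
/o/ (between /s/ and /n/) occurs before a nasal consonant → [õ] by rule 1.
/e/ (between /n/ and /w/): rule 1 targets it, but not before a nasal consonant → unchanged [e].
/o/ (word-final) fails the environment for rule 1, so it stays [o].

[sizõnewpo]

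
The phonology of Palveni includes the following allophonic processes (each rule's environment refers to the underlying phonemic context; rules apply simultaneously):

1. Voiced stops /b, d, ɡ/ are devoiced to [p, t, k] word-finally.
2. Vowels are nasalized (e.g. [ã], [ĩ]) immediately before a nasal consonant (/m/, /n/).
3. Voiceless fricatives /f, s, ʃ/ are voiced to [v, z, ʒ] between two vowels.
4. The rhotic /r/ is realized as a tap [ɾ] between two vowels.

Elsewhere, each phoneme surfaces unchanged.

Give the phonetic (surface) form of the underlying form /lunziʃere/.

[lũnziʒeɾe]

/u/ (between /l/ and /n/): before a nasal consonant, so rule 2 applies → [ũ].
/i/ — between /z/ and /ʃ/; rule 2 does not apply here → [i].
/ʃ/ (between /i/ and /e/) occurs between two vowels → [ʒ] by rule 3.
/e/ (between /ʃ/ and /r/): rule 2 targets it, but not before a nasal consonant → unchanged [e].
/r/ (between /e/ and /e/) occurs between two vowels → [ɾ] by rule 4.
/e/ — word-final; rule 2 does not apply here → [e].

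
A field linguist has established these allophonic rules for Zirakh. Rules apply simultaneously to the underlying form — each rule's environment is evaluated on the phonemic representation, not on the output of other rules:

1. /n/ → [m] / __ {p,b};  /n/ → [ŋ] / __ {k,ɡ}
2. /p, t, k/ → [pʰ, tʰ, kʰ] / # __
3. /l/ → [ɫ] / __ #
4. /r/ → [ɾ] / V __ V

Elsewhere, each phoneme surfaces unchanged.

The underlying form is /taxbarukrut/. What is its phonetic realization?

/t/ (word-initial): word-initially, so rule 2 applies → [tʰ].
/a/ (between /t/ and /x/) is unaffected → [a].
/x/ (between /a/ and /b/) is unaffected → [x].
/b/ stays [b].
/a/ (between /b/ and /r/) is unaffected → [a].
/r/ — between /a/ and /u/, between two vowels — surfaces as [ɾ] (rule 4).
/u/ (between /r/ and /k/) is unaffected → [u].
/k/ — between /u/ and /r/; rule 2 does not apply here → [k].
/r/ — between /k/ and /u/; rule 4 does not apply here → [r].
/u/ (between /r/ and /t/): no rule targets it → [u].
/t/ (word-final) is in the target of rule 2 but the environment (word-initially) is not met → [t].

[tʰaxbaɾukrut]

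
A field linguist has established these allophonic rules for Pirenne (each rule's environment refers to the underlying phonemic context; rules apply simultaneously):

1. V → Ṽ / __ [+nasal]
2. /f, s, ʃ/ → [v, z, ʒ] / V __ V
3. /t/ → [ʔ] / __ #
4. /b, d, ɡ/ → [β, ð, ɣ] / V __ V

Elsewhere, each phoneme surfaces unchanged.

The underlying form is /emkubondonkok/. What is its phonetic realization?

Rule 1 applies to /e/ (word-initial: before a nasal consonant) → [ẽ].
/m/ — not in any rule's target class → [m].
/k/ stays [k].
/u/ (between /k/ and /b/): rule 1 targets it, but not before a nasal consonant → unchanged [u].
/b/ meets the environment for rule 4 (between two vowels) → [β].
Rule 1 applies to /o/ (between /b/ and /n/: before a nasal consonant) → [õ].
/n/ stays [n].
/d/ (between /n/ and /o/): rule 4 targets it, but not between two vowels → unchanged [d].
/o/ (between /d/ and /n/) occurs before a nasal consonant → [õ] by rule 1.
/n/ (between /o/ and /k/): no rule targets it → [n].
/k/ (between /n/ and /o/) is unaffected → [k].
/o/ (between /k/ and /k/) is in the target of rule 1 but the environment (before a nasal consonant) is not met → [o].
/k/ (word-final): no rule targets it → [k].

[ẽmkuβõndõnkok]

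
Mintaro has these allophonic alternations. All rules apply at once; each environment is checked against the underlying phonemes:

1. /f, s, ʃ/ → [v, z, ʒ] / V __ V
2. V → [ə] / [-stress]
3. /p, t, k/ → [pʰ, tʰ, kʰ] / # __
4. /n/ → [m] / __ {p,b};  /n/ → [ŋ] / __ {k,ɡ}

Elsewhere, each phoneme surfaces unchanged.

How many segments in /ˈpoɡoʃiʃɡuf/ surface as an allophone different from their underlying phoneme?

Segments that undergo a rule: /p/ → [pʰ] (rule 3); /o/ → [ə] (rule 2); /ʃ/ → [ʒ] (rule 1); /i/ → [ə] (rule 2); /u/ → [ə] (rule 2).
All other segments surface unchanged.

5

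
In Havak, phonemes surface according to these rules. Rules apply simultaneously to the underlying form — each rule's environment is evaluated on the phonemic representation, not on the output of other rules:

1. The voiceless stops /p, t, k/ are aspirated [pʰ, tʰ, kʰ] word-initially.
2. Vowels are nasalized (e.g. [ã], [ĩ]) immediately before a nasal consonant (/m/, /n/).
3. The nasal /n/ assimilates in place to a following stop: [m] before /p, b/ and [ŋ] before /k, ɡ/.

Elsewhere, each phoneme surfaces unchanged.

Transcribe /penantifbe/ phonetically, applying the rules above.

/p/ (word-initial): word-initially, so rule 1 applies → [pʰ].
/e/ — between /p/ and /n/, before a nasal consonant — surfaces as [ẽ] (rule 2).
/n/ — between /e/ and /a/; rule 3 does not apply here → [n].
/a/ (between /n/ and /n/) occurs before a nasal consonant → [ã] by rule 2.
/n/ (between /a/ and /t/) is in the target of rule 3 but the environment (before a labial or velar stop) is not met → [n].
/t/ (between /n/ and /i/) fails the environment for rule 1, so it stays [t].
/i/ (between /t/ and /f/) is in the target of rule 2 but the environment (before a nasal consonant) is not met → [i].
/f/ (between /i/ and /b/) is unaffected → [f].
/b/ (between /f/ and /e/) is unaffected → [b].
/e/ (word-final) fails the environment for rule 2, so it stays [e].

[pʰẽnãntifbe]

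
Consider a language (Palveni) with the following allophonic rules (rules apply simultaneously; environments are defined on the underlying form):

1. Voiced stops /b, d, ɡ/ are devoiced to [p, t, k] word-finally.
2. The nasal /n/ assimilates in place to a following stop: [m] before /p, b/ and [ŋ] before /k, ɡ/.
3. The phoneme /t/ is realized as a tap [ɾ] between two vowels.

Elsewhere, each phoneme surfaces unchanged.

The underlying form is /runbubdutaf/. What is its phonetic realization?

[rumbubduɾaf]

/r/ (word-initial) is unaffected → [r].
/u/ (between /r/ and /n/) is unaffected → [u].
Rule 2 applies to /n/ (between /u/ and /b/: before a labial or velar stop) → [m].
/b/ (between /n/ and /u/): rule 1 targets it, but not word-finally → unchanged [b].
/u/ (between /b/ and /b/): no rule targets it → [u].
/b/ (between /u/ and /d/) is in the target of rule 1 but the environment (word-finally) is not met → [b].
/d/ (between /b/ and /u/) is in the target of rule 1 but the environment (word-finally) is not met → [d].
/u/ stays [u].
Rule 3 applies to /t/ (between /u/ and /a/: between two vowels) → [ɾ].
/a/ (between /t/ and /f/) is unaffected → [a].
/f/ (word-final) is unaffected → [f].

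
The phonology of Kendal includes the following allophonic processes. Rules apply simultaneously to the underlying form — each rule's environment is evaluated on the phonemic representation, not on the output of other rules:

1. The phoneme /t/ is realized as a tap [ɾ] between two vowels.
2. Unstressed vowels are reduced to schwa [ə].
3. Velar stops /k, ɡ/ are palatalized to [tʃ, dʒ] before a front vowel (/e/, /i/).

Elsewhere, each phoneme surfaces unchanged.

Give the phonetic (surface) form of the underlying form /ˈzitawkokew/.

[ˈziɾəwkətʃəw]

/z/ — not in any rule's target class → [z].
/i/ — between /z/ and /t/; rule 2 does not apply here → [i].
/t/ (between /i/ and /a/) occurs between two vowels → [ɾ] by rule 1.
/a/ (between /t/ and /w/): in an unstressed syllable, so rule 2 applies → [ə].
/w/ — not in any rule's target class → [w].
/k/ (between /w/ and /o/): rule 3 targets it, but not before a front vowel → unchanged [k].
/o/ — between /k/ and /k/, in an unstressed syllable — surfaces as [ə] (rule 2).
/k/ (between /o/ and /e/) occurs before a front vowel → [tʃ] by rule 3.
/e/ — between /k/ and /w/, in an unstressed syllable — surfaces as [ə] (rule 2).
/w/ (word-final) is unaffected → [w].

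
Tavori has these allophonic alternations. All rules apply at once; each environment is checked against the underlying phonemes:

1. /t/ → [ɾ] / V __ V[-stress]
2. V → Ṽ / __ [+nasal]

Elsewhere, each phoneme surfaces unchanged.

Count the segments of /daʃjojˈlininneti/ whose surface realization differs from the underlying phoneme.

Segments that undergo a rule: /i/ → [ĩ] (rule 2); /i/ → [ĩ] (rule 2); /t/ → [ɾ] (rule 1).
All other segments surface unchanged.

3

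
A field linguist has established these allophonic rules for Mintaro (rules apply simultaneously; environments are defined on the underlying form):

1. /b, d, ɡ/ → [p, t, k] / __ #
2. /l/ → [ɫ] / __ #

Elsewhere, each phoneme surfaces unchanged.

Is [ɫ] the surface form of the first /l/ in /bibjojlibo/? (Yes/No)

No

/l/ (between /j/ and /i/) fails the environment for rule 2, so it stays [l].
The actual realization is [l], not [ɫ].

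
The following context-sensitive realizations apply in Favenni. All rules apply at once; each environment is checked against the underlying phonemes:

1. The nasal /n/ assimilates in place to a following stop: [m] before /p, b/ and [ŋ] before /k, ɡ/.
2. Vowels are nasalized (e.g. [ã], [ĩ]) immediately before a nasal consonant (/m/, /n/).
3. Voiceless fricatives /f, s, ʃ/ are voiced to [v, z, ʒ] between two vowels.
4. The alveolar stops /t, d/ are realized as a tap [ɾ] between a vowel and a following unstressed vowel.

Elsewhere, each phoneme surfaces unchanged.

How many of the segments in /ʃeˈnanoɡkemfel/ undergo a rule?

Segments that undergo a rule: /e/ → [ẽ] (rule 2); /a/ → [ã] (rule 2); /e/ → [ẽ] (rule 2).
All other segments surface unchanged.

3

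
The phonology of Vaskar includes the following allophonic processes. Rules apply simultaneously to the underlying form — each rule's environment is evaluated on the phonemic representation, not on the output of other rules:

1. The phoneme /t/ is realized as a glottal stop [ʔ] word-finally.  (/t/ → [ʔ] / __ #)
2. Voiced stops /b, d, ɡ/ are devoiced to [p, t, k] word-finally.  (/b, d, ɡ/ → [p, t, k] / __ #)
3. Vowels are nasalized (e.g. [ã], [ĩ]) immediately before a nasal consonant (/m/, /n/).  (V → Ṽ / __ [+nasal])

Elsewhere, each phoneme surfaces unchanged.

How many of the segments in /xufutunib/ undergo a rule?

Segments that undergo a rule: /u/ → [ũ] (rule 3); /b/ → [p] (rule 2).
All other segments surface unchanged.

2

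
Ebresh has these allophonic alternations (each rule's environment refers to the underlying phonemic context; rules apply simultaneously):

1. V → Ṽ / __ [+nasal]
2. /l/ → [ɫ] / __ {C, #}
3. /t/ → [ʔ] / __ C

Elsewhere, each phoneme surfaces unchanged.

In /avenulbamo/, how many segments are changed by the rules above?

Segments that undergo a rule: /e/ → [ẽ] (rule 1); /l/ → [ɫ] (rule 2); /a/ → [ã] (rule 1).
All other segments surface unchanged.

3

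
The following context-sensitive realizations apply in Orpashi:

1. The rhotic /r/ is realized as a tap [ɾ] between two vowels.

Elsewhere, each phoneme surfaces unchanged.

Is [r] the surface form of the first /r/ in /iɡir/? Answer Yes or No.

Yes

/r/ (word-final) fails the environment for rule 1, so it stays [r].
The actual realization is [r], which matches [r].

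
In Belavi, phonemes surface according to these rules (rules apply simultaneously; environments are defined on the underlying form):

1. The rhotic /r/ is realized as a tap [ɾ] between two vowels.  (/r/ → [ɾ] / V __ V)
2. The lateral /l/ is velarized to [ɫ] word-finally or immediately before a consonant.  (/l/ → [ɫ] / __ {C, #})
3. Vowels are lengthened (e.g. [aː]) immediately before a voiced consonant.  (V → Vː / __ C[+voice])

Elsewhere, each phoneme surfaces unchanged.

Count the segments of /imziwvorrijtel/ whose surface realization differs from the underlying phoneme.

6

Segments that undergo a rule: /i/ → [iː] (rule 3); /i/ → [iː] (rule 3); /o/ → [oː] (rule 3); /i/ → [iː] (rule 3); /e/ → [eː] (rule 3); /l/ → [ɫ] (rule 2).
All other segments surface unchanged.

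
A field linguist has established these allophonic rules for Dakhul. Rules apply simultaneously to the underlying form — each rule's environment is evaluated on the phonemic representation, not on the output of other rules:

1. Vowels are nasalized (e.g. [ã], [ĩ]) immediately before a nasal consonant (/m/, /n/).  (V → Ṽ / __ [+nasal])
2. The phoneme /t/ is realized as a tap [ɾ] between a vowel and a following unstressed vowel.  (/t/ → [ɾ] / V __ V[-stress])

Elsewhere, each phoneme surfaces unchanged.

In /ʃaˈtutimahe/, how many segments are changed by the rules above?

2

Segments that undergo a rule: /t/ → [ɾ] (rule 2); /i/ → [ĩ] (rule 1).
All other segments surface unchanged.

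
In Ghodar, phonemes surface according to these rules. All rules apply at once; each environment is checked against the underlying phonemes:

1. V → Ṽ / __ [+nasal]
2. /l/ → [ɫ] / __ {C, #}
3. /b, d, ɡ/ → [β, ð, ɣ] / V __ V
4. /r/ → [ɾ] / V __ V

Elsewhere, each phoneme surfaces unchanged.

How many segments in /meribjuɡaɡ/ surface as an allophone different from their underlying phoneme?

2

Segments that undergo a rule: /r/ → [ɾ] (rule 4); /ɡ/ → [ɣ] (rule 3).
All other segments surface unchanged.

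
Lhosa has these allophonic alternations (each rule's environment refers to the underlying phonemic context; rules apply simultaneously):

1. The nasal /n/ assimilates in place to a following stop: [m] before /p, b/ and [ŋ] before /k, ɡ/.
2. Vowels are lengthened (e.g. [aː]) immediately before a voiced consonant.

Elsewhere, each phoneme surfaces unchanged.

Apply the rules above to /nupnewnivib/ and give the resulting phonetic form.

[nupneːwniːviːb]

/n/ (word-initial) is in the target of rule 1 but the environment (before a labial or velar stop) is not met → [n].
/u/ (between /n/ and /p/) fails the environment for rule 2, so it stays [u].
/n/ — between /p/ and /e/; rule 1 does not apply here → [n].
/e/ meets the environment for rule 2 (before a voiced consonant) → [eː].
/n/ (between /w/ and /i/) is in the target of rule 1 but the environment (before a labial or velar stop) is not met → [n].
/i/ (between /n/ and /v/): before a voiced consonant, so rule 2 applies → [iː].
Rule 2 applies to /i/ (between /v/ and /b/: before a voiced consonant) → [iː].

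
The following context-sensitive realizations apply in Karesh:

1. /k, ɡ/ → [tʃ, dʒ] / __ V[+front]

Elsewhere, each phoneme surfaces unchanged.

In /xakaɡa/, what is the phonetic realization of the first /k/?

/k/ (between /a/ and /a/) is in the target of rule 1 but the environment (before a front vowel) is not met → [k].

[k]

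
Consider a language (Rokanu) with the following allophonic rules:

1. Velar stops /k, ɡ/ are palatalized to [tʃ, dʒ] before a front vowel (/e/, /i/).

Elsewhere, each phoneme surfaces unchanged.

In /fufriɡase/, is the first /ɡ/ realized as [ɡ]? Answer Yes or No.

Yes

/ɡ/ — between /i/ and /a/; rule 1 does not apply here → [ɡ].
The actual realization is [ɡ], which matches [ɡ].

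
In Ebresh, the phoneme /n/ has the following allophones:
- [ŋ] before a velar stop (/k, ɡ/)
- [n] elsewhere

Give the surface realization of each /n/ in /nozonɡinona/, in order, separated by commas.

Occurrence 1 (position 1): no conditioning environment matches → elsewhere allophone [n].
Occurrence 2 (position 5): before a velar stop → [ŋ].
Occurrence 3 (position 8): no conditioning environment matches → elsewhere allophone [n].
Occurrence 4 (position 10): no conditioning environment matches → elsewhere allophone [n].

[n], [ŋ], [n], [n]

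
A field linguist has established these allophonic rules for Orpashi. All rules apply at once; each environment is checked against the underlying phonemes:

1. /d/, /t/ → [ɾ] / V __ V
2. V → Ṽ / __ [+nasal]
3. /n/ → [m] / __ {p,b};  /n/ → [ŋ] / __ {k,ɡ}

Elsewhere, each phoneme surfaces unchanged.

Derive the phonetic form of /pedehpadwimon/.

/p/ (word-initial): no rule targets it → [p].
/e/ (between /p/ and /d/) is in the target of rule 2 but the environment (before a nasal consonant) is not met → [e].
Rule 1 applies to /d/ (between /e/ and /e/: between two vowels) → [ɾ].
/e/ — between /d/ and /h/; rule 2 does not apply here → [e].
/h/ (between /e/ and /p/) is unaffected → [h].
/p/ (between /h/ and /a/): no rule targets it → [p].
/a/ (between /p/ and /d/) is in the target of rule 2 but the environment (before a nasal consonant) is not met → [a].
/d/ (between /a/ and /w/): rule 1 targets it, but not between two vowels → unchanged [d].
/w/ (between /d/ and /i/) is unaffected → [w].
/i/ (between /w/ and /m/) occurs before a nasal consonant → [ĩ] by rule 2.
/m/ stays [m].
/o/ (between /m/ and /n/): before a nasal consonant, so rule 2 applies → [õ].
/n/ (word-final): rule 3 targets it, but not before a labial or velar stop → unchanged [n].

[peɾehpadwĩmõn]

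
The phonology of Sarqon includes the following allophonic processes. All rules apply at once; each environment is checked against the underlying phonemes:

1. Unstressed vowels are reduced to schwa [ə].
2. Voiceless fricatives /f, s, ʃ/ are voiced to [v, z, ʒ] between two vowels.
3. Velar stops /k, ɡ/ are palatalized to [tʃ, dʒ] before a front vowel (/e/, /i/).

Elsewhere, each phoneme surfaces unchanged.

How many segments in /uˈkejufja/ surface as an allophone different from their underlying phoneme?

Segments that undergo a rule: /u/ → [ə] (rule 1); /k/ → [tʃ] (rule 3); /u/ → [ə] (rule 1); /a/ → [ə] (rule 1).
All other segments surface unchanged.

4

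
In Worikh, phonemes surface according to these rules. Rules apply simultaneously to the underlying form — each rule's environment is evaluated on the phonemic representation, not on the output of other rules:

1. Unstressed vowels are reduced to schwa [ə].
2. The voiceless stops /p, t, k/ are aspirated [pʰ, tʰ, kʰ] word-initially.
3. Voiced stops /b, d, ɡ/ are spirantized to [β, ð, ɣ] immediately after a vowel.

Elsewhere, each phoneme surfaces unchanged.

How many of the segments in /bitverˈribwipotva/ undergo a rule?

6

Segments that undergo a rule: /i/ → [ə] (rule 1); /e/ → [ə] (rule 1); /b/ → [β] (rule 3); /i/ → [ə] (rule 1); /o/ → [ə] (rule 1); /a/ → [ə] (rule 1).
All other segments surface unchanged.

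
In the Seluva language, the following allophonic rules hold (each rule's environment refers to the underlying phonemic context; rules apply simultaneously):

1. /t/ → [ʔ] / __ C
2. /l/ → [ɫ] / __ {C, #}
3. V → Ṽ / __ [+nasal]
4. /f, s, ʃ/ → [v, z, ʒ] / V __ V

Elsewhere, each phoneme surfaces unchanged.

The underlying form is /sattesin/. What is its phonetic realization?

/s/ (word-initial) is in the target of rule 4 but the environment (between two vowels) is not met → [s].
/a/ (between /s/ and /t/) fails the environment for rule 3, so it stays [a].
/t/ (between /a/ and /t/) occurs immediately before a consonant → [ʔ] by rule 1.
/t/ — between /t/ and /e/; rule 1 does not apply here → [t].
/e/ (between /t/ and /s/) is in the target of rule 3 but the environment (before a nasal consonant) is not met → [e].
/s/ (between /e/ and /i/): between two vowels, so rule 4 applies → [z].
/i/ (between /s/ and /n/) occurs before a nasal consonant → [ĩ] by rule 3.
/n/ (word-final): no rule targets it → [n].

[saʔtezĩn]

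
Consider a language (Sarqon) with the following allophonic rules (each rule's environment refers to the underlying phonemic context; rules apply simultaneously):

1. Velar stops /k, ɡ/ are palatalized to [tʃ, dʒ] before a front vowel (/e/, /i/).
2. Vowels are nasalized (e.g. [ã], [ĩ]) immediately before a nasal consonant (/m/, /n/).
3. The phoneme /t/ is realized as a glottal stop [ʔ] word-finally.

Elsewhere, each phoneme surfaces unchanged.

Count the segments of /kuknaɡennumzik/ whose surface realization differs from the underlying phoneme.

3

Segments that undergo a rule: /ɡ/ → [dʒ] (rule 1); /e/ → [ẽ] (rule 2); /u/ → [ũ] (rule 2).
All other segments surface unchanged.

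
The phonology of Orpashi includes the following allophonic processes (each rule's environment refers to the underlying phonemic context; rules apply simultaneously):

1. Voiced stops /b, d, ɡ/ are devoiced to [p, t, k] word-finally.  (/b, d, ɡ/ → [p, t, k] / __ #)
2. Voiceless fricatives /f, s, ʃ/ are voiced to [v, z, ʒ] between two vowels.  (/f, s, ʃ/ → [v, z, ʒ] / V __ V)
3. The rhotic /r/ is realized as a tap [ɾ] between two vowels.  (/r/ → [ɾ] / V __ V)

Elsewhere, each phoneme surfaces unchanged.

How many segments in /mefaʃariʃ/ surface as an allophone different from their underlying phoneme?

Segments that undergo a rule: /f/ → [v] (rule 2); /ʃ/ → [ʒ] (rule 2); /r/ → [ɾ] (rule 3).
All other segments surface unchanged.

3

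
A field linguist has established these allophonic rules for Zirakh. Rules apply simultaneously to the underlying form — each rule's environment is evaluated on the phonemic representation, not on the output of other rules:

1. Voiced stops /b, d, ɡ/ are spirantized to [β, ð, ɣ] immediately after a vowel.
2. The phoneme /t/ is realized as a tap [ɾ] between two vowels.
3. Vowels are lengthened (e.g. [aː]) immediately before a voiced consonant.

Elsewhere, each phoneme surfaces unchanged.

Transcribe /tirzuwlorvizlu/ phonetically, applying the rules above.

[tiːrzuːwloːrviːzlu]

/t/ (word-initial) is in the target of rule 2 but the environment (between two vowels) is not met → [t].
/i/ meets the environment for rule 3 (before a voiced consonant) → [iː].
/u/ (between /z/ and /w/) occurs before a voiced consonant → [uː] by rule 3.
Rule 3 applies to /o/ (between /l/ and /r/: before a voiced consonant) → [oː].
/i/ (between /v/ and /z/): before a voiced consonant, so rule 3 applies → [iː].
/u/ — word-final; rule 3 does not apply here → [u].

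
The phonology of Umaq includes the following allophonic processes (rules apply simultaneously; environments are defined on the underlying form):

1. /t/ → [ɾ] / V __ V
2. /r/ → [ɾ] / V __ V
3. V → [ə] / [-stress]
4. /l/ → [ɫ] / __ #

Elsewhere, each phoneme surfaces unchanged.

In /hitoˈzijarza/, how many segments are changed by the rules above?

Segments that undergo a rule: /i/ → [ə] (rule 3); /t/ → [ɾ] (rule 1); /o/ → [ə] (rule 3); /a/ → [ə] (rule 3); /a/ → [ə] (rule 3).
All other segments surface unchanged.

5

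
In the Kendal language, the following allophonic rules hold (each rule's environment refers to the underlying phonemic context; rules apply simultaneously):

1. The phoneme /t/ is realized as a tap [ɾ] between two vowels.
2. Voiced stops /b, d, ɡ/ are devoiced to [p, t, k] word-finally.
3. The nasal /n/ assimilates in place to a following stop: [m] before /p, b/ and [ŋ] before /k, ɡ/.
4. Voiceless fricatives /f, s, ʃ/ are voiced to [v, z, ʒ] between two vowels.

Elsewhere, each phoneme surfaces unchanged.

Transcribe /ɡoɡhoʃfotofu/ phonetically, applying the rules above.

/ɡ/ — word-initial; rule 2 does not apply here → [ɡ].
/ɡ/ (between /o/ and /h/): rule 2 targets it, but not word-finally → unchanged [ɡ].
/ʃ/ (between /o/ and /f/): rule 4 targets it, but not between two vowels → unchanged [ʃ].
/f/ (between /ʃ/ and /o/): rule 4 targets it, but not between two vowels → unchanged [f].
/t/ (between /o/ and /o/): between two vowels, so rule 1 applies → [ɾ].
/f/ — between /o/ and /u/, between two vowels — surfaces as [v] (rule 4).

[ɡoɡhoʃfoɾovu]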